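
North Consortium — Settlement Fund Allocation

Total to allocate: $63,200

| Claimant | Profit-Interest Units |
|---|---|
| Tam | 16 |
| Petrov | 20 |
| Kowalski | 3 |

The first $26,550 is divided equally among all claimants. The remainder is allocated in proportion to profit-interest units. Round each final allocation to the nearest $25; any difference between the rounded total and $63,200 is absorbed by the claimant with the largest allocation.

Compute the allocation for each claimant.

Equal tier: $26,550 ÷ 3 = $8,850 apiece.
Remainder $36,650 by profit-interest units (total 39): Tam 15,035.90 → $15,025; Petrov 18,794.87 → $18,800; Kowalski 2,819.23 → $2,825.
Totals: Tam $8,850 + $15,025 = $23,875; Petrov $8,850 + $18,800 = $27,650; Kowalski $8,850 + $2,825 = $11,675.

Tam: $23,875; Petrov: $27,650; Kowalski: $11,675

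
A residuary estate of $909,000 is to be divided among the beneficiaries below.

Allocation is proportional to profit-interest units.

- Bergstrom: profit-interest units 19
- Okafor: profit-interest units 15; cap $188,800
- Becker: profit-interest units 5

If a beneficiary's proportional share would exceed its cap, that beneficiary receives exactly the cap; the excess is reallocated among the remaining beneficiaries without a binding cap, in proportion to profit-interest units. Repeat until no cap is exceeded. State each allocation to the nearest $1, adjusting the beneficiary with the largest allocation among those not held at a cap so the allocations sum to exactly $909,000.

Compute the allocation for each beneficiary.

Combined profit-interest units = 39.
Pro-rata shares before constraints: Bergstrom 442,846.15; Okafor 349,615.38; Becker 116,538.46.
Cap binds for Okafor ($188,800); balance $720,200 reallocated over remaining profit-interest units 24.
Shares after redistribution: Bergstrom 570,158.33 → $570,158; Becker 150,041.67 → $150,042.

Bergstrom: $570,158 | Okafor: $188,800 | Becker: $150,042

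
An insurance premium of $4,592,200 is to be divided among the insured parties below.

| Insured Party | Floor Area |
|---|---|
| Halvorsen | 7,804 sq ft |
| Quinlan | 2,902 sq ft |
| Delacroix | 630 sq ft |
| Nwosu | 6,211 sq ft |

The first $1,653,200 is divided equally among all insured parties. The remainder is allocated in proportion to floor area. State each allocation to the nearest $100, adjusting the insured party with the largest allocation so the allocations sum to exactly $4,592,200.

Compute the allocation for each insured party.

$1,653,200 shared equally gives $413,300 per insured party.
Remainder $2,939,000 by floor area (total 17,547): Halvorsen 1,307,115.52 → $1,307,100; Quinlan 486,064.74 → $486,100; Delacroix 105,520.60 → $105,500; Nwosu 1,040,299.14 → $1,040,300.
Totals: Halvorsen $413,300 + $1,307,100 = $1,720,400; Quinlan $413,300 + $486,100 = $899,400; Delacroix $413,300 + $105,500 = $518,800; Nwosu $413,300 + $1,040,300 = $1,453,600.

Halvorsen: $1,720,400 | Quinlan: $899,400 | Delacroix: $518,800 | Nwosu: $1,453,600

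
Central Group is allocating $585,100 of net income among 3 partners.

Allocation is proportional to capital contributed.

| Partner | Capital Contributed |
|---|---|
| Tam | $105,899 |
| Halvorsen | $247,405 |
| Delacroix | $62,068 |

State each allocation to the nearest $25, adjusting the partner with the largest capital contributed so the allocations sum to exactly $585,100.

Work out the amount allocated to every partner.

Tam: $149,175; Halvorsen: $348,500; Delacroix: $87,425

Combined capital contributed = 105,899 + 247,405 + 62,068 = 415,372.
Pro-rata amounts: Tam 149,171.12; Halvorsen 348,498.85; Delacroix 87,430.03.
Rounded to nearest $25: Tam $149,175; Halvorsen $348,500; Delacroix $87,425. Sum = $585,100.
Sum already equals the total — no adjustment.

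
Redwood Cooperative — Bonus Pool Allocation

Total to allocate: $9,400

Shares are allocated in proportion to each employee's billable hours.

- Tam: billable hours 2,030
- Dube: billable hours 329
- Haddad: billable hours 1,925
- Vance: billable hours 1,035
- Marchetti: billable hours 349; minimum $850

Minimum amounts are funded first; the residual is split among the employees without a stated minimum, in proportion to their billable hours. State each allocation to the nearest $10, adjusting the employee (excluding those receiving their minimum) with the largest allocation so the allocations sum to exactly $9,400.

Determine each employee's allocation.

Minimums first: Marchetti $850. Balance $8,550.
Balance split over remaining billable hours 5,319: Tam 3,263.11 → $3,260; Dube 528.85 → $530; Haddad 3,094.33 → $3,090; Vance 1,663.71 → $1,660.
Rounding difference +$10 applied to Tam → $3,270.

Tam: $3,270; Dube: $530; Haddad: $3,090; Vance: $1,660; Marchetti: $850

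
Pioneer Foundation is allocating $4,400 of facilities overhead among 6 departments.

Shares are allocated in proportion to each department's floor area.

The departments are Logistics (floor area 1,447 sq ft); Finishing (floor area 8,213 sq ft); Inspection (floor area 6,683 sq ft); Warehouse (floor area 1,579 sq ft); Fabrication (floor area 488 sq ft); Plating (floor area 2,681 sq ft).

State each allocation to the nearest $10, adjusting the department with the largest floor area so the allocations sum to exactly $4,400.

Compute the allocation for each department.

Combined floor area = 21,091.
Pro-rata amounts: Logistics 1,447/21,091 × $4,400 = 301.87; Finishing 8,213/21,091 × $4,400 = 1,713.39; Inspection 6,683/21,091 × $4,400 = 1,394.21; Warehouse 1,579/21,091 × $4,400 = 329.41; Fabrication 488/21,091 × $4,400 = 101.81; Plating 2,681/21,091 × $4,400 = 559.31.
Rounded to nearest $10: Logistics $300; Finishing $1,710; Inspection $1,390; Warehouse $330; Fabrication $100; Plating $560. Sum = $4,390.
Difference $4,400 − $4,390 = +$10 applied to largest floor area (Finishing): Finishing becomes $1,720.

Logistics: $300 · Finishing: $1,720 · Inspection: $1,390 · Warehouse: $330 · Fabrication: $100 · Plating: $560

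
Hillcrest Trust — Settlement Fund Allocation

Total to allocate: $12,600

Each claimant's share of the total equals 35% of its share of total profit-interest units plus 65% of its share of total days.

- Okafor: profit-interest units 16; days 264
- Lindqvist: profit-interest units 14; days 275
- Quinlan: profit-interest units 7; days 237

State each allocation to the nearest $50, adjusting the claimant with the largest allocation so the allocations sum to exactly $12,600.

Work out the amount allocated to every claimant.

Profit-interest units total 37; days total 776.
Combined weights (35% profit-interest units + 65% days): Okafor 0.3725; Lindqvist 0.3628; Quinlan 0.2647.
Proportional shares: Okafor 4,693.32; Lindqvist 4,571.03; Quinlan 3,335.65.
At nearest $50: Okafor $4,700; Lindqvist $4,550; Quinlan $3,350. Sum = $12,600.
No rounding difference to absorb.

Okafor: $4,700 · Lindqvist: $4,550 · Quinlan: $3,350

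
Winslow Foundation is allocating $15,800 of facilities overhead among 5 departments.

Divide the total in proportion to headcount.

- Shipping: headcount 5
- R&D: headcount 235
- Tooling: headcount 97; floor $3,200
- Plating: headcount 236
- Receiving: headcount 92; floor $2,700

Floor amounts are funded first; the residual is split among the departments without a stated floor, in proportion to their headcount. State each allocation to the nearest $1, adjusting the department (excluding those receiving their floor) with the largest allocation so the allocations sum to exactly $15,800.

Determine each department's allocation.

Guaranteed amounts: Tooling $3,200; Receiving $2,700. Balance $9,900.
Balance split over remaining headcount 476: Shipping 103.99 → $104; R&D 4,887.61 → $4,888; Plating 4,908.40 → $4,908.

Shipping: $104 · R&D: $4,888 · Tooling: $3,200 · Plating: $4,908 · Receiving: $2,700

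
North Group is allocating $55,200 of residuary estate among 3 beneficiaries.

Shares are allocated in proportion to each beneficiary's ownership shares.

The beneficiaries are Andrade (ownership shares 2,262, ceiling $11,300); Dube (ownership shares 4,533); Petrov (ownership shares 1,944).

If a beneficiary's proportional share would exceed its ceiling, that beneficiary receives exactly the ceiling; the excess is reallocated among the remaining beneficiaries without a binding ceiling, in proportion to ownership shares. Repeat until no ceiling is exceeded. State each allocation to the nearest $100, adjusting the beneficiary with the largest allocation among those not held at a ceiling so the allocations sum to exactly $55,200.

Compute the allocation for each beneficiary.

Andrade: $11,300 | Dube: $30,700 | Petrov: $13,200

Total ownership shares = 8,739.
Pro-rata shares before constraints: Andrade 14,287.95; Dube 28,632.75; Petrov 12,279.30.
Capped: Andrade ($11,300); residual $43,900 reallocated over remaining ownership shares 6,477.
Remaining shares: Dube 30,723.90 → $30,700; Petrov 13,176.10 → $13,200.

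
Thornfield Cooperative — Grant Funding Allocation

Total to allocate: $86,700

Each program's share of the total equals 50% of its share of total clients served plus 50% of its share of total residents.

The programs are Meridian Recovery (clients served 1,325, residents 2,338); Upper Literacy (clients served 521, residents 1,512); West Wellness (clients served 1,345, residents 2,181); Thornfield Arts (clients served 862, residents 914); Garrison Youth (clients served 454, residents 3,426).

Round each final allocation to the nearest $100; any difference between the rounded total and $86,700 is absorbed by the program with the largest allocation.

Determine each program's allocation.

Meridian Recovery: $22,500 · Upper Literacy: $11,300 · West Wellness: $22,100 · Thornfield Arts: $12,100 · Garrison Youth: $18,700

Clients served total 4,507; residents total 10,371.
Combined weights (50% clients served + 50% residents): Meridian Recovery 0.2597; Upper Literacy 0.1307; West Wellness 0.2544; Thornfield Arts 0.1397; Garrison Youth 0.2155.
Raw shares: Meridian Recovery 22,517.01; Upper Literacy 11,331.22; West Wellness 22,053.13; Thornfield Arts 12,111.49; Garrison Youth 18,687.16.
At nearest $100: Meridian Recovery $22,500; Upper Literacy $11,300; West Wellness $22,100; Thornfield Arts $12,100; Garrison Youth $18,700. Sum = $86,700.
Sum already equals the total — no adjustment.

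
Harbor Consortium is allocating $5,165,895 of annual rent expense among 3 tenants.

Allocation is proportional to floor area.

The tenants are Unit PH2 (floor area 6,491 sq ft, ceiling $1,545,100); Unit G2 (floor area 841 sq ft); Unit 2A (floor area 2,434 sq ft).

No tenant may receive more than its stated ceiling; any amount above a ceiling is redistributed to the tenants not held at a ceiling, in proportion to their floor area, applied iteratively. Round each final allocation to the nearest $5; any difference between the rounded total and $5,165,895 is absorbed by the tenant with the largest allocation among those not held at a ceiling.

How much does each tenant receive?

Combined floor area = 9,766.
Pro-rata shares before constraints: Unit PH2 3,433,526.98; Unit G2 444,861.53; Unit 2A 1,287,506.49.
Held at cap: Unit PH2 ($1,545,100); remaining pool $3,620,795 reallocated over remaining floor area 3,275.
Shares after redistribution: Unit G2 929,798.04 → $929,800; Unit 2A 2,690,996.96 → $2,690,995.

Unit PH2: $1,545,100 · Unit G2: $929,800 · Unit 2A: $2,690,995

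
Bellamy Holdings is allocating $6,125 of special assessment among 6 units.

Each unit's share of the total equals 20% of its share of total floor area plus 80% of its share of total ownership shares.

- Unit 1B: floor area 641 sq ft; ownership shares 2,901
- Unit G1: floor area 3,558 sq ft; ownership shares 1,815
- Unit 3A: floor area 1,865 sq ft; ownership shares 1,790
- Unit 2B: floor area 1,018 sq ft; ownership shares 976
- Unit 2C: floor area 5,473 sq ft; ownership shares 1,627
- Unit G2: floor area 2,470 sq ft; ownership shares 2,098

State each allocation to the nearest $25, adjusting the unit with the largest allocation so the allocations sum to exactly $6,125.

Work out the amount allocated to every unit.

Totals — floor area 15,025, ownership shares 11,207.
Combined weights (20% floor area + 80% ownership shares): Unit 1B 0.2156; Unit G1 0.1769; Unit 3A 0.1526; Unit 2B 0.0832; Unit 2C 0.1890; Unit G2 0.1826.
Raw shares: Unit 1B 1,320.66; Unit G1 1,083.65; Unit 3A 934.69; Unit 2B 509.73; Unit 2C 1,157.59; Unit G2 1,118.68.
After rounding ($25): Unit 1B $1,325; Unit G1 $1,075; Unit 3A $925; Unit 2B $500; Unit 2C $1,150; Unit G2 $1,125. Sum = $6,100.
Difference $6,125 − $6,100 = +$25 applied to largest allocation (Unit 1B): Unit 1B becomes $1,350.

Unit 1B: $1,350; Unit G1: $1,075; Unit 3A: $925; Unit 2B: $500; Unit 2C: $1,150; Unit G2: $1,125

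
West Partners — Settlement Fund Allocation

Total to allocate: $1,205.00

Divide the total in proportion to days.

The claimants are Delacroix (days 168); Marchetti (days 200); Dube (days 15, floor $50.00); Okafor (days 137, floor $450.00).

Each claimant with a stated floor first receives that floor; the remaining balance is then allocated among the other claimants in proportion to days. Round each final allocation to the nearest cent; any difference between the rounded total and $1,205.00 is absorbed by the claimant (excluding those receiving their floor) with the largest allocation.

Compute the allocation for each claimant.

Minimums first: Dube $50.00; Okafor $450.00. Residual $705.00.
Residual split over remaining days 368: Delacroix 321.8478 → $321.85; Marchetti 383.1522 → $383.15.

Delacroix: $321.85; Marchetti: $383.15; Dube: $50.00; Okafor: $450.00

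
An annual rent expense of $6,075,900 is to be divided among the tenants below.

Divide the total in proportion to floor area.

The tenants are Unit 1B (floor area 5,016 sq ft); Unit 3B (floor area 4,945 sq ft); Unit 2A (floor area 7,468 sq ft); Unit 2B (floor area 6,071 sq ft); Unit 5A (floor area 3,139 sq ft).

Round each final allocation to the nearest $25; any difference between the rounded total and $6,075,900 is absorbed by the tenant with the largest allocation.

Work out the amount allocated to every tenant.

Unit 1B: $1,144,075; Unit 3B: $1,127,875; Unit 2A: $1,703,300; Unit 2B: $1,384,700; Unit 5A: $715,950

Floor area total: 26,639.
Raw shares: Unit 1B 5,016/26,639 × $6,075,900 = 1,144,063.76; Unit 3B 4,945/26,639 × $6,075,900 = 1,127,869.87; Unit 2A 7,468/26,639 × $6,075,900 = 1,703,322.99; Unit 2B 6,071/26,639 × $6,075,900 = 1,384,691.20; Unit 5A 3,139/26,639 × $6,075,900 = 715,952.18.
After rounding ($25): Unit 1B $1,144,075; Unit 3B $1,127,875; Unit 2A $1,703,325; Unit 2B $1,384,700; Unit 5A $715,950. Sum = $6,075,925.
Difference $6,075,900 − $6,075,925 = −$25 applied to largest allocation (Unit 2A): Unit 2A becomes $1,703,300.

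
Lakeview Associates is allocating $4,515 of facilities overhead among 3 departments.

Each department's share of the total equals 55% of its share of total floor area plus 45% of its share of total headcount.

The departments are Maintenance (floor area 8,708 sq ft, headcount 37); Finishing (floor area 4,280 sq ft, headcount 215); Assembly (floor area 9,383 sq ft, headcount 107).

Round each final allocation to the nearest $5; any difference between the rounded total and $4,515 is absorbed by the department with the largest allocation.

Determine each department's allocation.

Maintenance: $1,175 | Finishing: $1,695 | Assembly: $1,645

Totals — floor area 22,371, headcount 359.
Composite weights (55% floor area + 45% headcount): Maintenance 0.2605; Finishing 0.3747; Assembly 0.3648.
Pro-rata amounts: Maintenance 1,176.02; Finishing 1,691.88; Assembly 1,647.11.
After rounding ($5): Maintenance $1,175; Finishing $1,690; Assembly $1,645. Sum = $4,510.
Difference $4,515 − $4,510 = +$5 applied to largest allocation (Finishing): Finishing becomes $1,695.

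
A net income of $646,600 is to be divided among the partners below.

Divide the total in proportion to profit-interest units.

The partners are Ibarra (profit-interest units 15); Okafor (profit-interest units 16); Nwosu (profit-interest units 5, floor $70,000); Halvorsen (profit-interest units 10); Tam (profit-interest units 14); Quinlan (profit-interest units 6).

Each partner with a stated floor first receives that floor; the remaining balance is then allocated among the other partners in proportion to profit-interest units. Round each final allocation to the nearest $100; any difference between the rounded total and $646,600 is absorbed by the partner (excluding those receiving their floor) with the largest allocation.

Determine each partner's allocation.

Ibarra: $141,800 | Okafor: $151,300 | Nwosu: $70,000 | Halvorsen: $94,500 | Tam: $132,300 | Quinlan: $56,700

Minimums first: Nwosu $70,000. Residual $576,600.
Residual split over remaining profit-interest units 61: Ibarra 141,786.89 → $141,800; Okafor 151,239.34 → $151,200; Halvorsen 94,524.59 → $94,500; Tam 132,334.43 → $132,300; Quinlan 56,714.75 → $56,700.
Rounding difference +$100 applied to Okafor → $151,300.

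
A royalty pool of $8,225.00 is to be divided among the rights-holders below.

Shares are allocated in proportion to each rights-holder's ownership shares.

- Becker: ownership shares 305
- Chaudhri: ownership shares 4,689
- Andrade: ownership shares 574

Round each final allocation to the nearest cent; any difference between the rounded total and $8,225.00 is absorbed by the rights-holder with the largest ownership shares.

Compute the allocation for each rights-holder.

Sum of ownership shares: 305 + 4,689 + 574 = 5,568.
Raw shares: Becker 450.5433; Chaudhri 6,926.5490; Andrade 847.9077.
Rounded to nearest cent: Becker $450.54; Chaudhri $6,926.55; Andrade $847.91. Sum = $8,225.00.
Sum already equals the total — no adjustment.

Becker: $450.54 | Chaudhri: $6,926.55 | Andrade: $847.91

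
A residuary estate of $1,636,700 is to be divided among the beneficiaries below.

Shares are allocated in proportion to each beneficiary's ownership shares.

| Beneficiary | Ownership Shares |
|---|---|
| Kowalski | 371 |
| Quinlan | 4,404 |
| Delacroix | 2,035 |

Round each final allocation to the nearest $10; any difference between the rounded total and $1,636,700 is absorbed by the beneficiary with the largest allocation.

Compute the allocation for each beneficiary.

Ownership shares total: 6,810.
Pro-rata amounts: Kowalski 371/6,810 × $1,636,700 = 89,165.30; Quinlan 4,404/6,810 × $1,636,700 = 1,058,447.40; Delacroix 2,035/6,810 × $1,636,700 = 489,087.30.
At nearest $10: Kowalski $89,170; Quinlan $1,058,450; Delacroix $489,090. Sum = $1,636,710.
Difference $1,636,700 − $1,636,710 = −$10 applied to largest allocation (Quinlan): Quinlan becomes $1,058,440.

Kowalski: $89,170 | Quinlan: $1,058,440 | Delacroix: $489,090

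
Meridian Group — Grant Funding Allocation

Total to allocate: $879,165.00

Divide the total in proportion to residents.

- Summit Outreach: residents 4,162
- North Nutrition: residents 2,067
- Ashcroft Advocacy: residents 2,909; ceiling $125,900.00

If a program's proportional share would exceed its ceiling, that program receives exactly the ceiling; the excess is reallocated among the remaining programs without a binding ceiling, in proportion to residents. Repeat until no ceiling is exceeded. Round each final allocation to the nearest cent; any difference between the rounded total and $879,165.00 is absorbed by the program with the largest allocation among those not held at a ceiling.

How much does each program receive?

Sum of residents: 9,138.
Pro-rata shares before constraints: Summit Outreach 400,425.1182; North Nutrition 198,865.6221; Ashcroft Advocacy 279,874.2597.
Held at cap: Ashcroft Advocacy ($125,900.00); residual $753,265.00 reallocated over remaining residents 6,229.
Redistributed shares: Summit Outreach 503,305.3347 → $503,305.33; North Nutrition 249,959.6653 → $249,959.67.

Summit Outreach: $503,305.33; North Nutrition: $249,959.67; Ashcroft Advocacy: $125,900.00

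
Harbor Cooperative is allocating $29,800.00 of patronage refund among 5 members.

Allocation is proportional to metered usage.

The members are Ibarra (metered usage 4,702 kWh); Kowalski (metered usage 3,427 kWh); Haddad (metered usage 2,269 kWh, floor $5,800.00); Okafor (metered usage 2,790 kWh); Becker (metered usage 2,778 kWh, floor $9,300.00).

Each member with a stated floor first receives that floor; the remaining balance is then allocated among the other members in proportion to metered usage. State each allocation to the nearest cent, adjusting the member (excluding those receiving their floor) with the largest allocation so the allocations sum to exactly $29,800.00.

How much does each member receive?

Ibarra: $6,330.20 | Kowalski: $4,613.69 | Haddad: $5,800.00 | Okafor: $3,756.11 | Becker: $9,300.00

Guaranteed amounts: Haddad $5,800.00; Becker $9,300.00. Residual $14,700.00.
Residual split over remaining metered usage 10,919: Ibarra 6,330.1951 → $6,330.20; Kowalski 4,613.6917 → $4,613.69; Okafor 3,756.1132 → $3,756.11.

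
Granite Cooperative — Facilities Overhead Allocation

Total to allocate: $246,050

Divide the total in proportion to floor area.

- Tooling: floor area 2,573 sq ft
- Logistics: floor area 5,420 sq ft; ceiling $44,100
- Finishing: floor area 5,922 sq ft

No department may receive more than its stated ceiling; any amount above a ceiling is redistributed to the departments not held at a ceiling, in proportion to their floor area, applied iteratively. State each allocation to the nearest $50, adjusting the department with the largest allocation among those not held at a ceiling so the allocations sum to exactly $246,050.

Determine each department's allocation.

Combined floor area = 13,915.
Unconstrained shares: Tooling 45,496.70; Logistics 95,838.38; Finishing 104,714.92.
Capped: Logistics ($44,100); residual $201,950 reallocated over remaining floor area 8,495.
Shares after redistribution: Tooling 61,167.43 → $61,150; Finishing 140,782.57 → $140,800.

Tooling: $61,150; Logistics: $44,100; Finishing: $140,800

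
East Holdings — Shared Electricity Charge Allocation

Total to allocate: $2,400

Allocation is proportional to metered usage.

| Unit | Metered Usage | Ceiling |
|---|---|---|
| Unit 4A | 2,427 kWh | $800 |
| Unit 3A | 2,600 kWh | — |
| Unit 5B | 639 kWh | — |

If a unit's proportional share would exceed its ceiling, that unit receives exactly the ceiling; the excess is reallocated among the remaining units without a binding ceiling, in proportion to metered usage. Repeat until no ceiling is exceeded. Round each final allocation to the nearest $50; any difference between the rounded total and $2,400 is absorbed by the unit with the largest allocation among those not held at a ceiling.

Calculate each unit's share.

Total metered usage = 5,666.
Unconstrained shares: Unit 4A 1,028.03; Unit 3A 1,101.31; Unit 5B 270.67.
Held at cap: Unit 4A ($800); residual $1,600 reallocated over remaining metered usage 3,239.
Remaining shares: Unit 3A 1,284.35 → $1,300; Unit 5B 315.65 → $300.

Unit 4A: $800; Unit 3A: $1,300; Unit 5B: $300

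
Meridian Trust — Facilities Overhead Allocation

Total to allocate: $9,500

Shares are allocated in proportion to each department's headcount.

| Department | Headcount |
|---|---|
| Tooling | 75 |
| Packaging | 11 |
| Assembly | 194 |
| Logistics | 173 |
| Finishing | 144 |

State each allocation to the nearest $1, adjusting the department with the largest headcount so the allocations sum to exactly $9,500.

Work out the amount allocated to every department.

Sum of headcount: 597.
Pro-rata amounts: Tooling 75/597 × $9,500 = 1,193.47; Packaging 11/597 × $9,500 = 175.04; Assembly 194/597 × $9,500 = 3,087.10; Logistics 173/597 × $9,500 = 2,752.93; Finishing 144/597 × $9,500 = 2,291.46.
Rounded to nearest $1: Tooling $1,193; Packaging $175; Assembly $3,087; Logistics $2,753; Finishing $2,291. Sum = $9,499.
Difference $9,500 − $9,499 = +$1 applied to largest headcount (Assembly): Assembly becomes $3,088.

Tooling: $1,193 | Packaging: $175 | Assembly: $3,088 | Logistics: $2,753 | Finishing: $2,291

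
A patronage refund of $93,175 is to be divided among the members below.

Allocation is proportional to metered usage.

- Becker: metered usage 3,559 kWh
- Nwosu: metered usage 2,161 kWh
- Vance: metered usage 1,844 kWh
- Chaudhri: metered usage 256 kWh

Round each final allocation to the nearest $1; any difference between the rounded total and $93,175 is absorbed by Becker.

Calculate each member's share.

Total metered usage = 7,820.
Raw shares: Becker 3,559/7,820 × $93,175 = 42,405.35; Nwosu 2,161/7,820 × $93,175 = 25,748.23; Vance 1,844/7,820 × $93,175 = 21,971.19; Chaudhri 256/7,820 × $93,175 = 3,050.23.
After rounding ($1): Becker $42,405; Nwosu $25,748; Vance $21,971; Chaudhri $3,050. Sum = $93,174.
Difference $93,175 − $93,174 = +$1 applied to Becker: Becker becomes $42,406.

Becker: $42,406 · Nwosu: $25,748 · Vance: $21,971 · Chaudhri: $3,050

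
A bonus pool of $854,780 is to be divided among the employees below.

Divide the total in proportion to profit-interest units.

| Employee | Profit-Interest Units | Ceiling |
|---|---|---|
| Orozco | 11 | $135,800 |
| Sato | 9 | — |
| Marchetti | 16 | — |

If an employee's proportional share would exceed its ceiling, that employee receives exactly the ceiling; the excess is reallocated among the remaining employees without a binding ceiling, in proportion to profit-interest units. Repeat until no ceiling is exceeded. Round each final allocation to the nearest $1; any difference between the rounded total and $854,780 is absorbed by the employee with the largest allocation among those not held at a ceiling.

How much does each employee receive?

Profit-interest units total: 36.
Proportional shares (ignoring caps): Orozco 261,182.78; Sato 213,695.00; Marchetti 379,902.22.
Held at cap: Orozco ($135,800); remaining pool $718,980 reallocated over remaining profit-interest units 25.
Shares after redistribution: Sato 258,832.80 → $258,833; Marchetti 460,147.20 → $460,147.

Orozco: $135,800 · Sato: $258,833 · Marchetti: $460,147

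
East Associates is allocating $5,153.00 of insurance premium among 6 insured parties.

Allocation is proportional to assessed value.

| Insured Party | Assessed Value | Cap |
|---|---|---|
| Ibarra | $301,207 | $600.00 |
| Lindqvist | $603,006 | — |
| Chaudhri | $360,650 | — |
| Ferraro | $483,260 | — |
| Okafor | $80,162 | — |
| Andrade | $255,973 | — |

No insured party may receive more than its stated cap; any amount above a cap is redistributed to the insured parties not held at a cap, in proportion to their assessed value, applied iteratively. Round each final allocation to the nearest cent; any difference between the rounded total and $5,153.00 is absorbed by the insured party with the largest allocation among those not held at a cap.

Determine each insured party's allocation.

Assessed value total: 2,084,258.
Pro-rata shares before constraints: Ibarra 744.6869; Lindqvist 1,490.8375; Chaudhri 891.6504; Ferraro 1,194.7843; Okafor 198.1879; Andrade 632.8530.
Capped: Ibarra ($600.00); residual $4,553.00 reallocated over remaining assessed value 1,783,051.
Shares after redistribution: Lindqvist 1,539.7688 → $1,539.77; Chaudhri 920.9156 → $920.92; Ferraro 1,233.9988 → $1,234.00; Okafor 204.6927 → $204.69; Andrade 653.6241 → $653.62.

Ibarra: $600.00; Lindqvist: $1,539.77; Chaudhri: $920.92; Ferraro: $1,234.00; Okafor: $204.69; Andrade: $653.62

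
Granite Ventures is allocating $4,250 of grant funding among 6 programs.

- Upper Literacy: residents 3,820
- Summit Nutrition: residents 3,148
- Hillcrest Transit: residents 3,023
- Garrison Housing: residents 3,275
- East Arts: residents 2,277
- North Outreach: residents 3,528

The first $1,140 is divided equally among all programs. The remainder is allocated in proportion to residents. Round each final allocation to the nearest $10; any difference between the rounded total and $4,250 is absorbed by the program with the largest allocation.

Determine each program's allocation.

Equal tier: $1,140 ÷ 6 = $190 apiece.
Remainder $3,110 by residents (total 19,071): Upper Literacy 622.95 → $620; Summit Nutrition 513.36 → $510; Hillcrest Transit 492.98 → $490; Garrison Housing 534.07 → $530; East Arts 371.32 → $370; North Outreach 575.33 → $580.
Rounding difference +$10 on remainder applied to Upper Literacy.
Totals: Upper Literacy $190 + $630 = $820; Summit Nutrition $190 + $510 = $700; Hillcrest Transit $190 + $490 = $680; Garrison Housing $190 + $530 = $720; East Arts $190 + $370 = $560; North Outreach $190 + $580 = $770.

Upper Literacy: $820 | Summit Nutrition: $700 | Hillcrest Transit: $680 | Garrison Housing: $720 | East Arts: $560 | North Outreach: $770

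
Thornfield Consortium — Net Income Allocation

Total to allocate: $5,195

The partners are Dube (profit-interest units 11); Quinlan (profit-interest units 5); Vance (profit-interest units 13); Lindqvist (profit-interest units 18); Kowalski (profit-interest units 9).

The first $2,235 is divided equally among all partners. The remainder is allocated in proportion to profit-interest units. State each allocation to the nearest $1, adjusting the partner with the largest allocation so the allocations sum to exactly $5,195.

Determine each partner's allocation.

First tranche $2,235 split equally: $447 each.
Remainder $2,960 by profit-interest units (total 56): Dube 581.43 → $581; Quinlan 264.29 → $264; Vance 687.14 → $687; Lindqvist 951.43 → $951; Kowalski 475.71 → $476.
Rounding difference +$1 on remainder applied to Lindqvist.
Totals: Dube $447 + $581 = $1,028; Quinlan $447 + $264 = $711; Vance $447 + $687 = $1,134; Lindqvist $447 + $952 = $1,399; Kowalski $447 + $476 = $923.

Dube: $1,028 | Quinlan: $711 | Vance: $1,134 | Lindqvist: $1,399 | Kowalski: $923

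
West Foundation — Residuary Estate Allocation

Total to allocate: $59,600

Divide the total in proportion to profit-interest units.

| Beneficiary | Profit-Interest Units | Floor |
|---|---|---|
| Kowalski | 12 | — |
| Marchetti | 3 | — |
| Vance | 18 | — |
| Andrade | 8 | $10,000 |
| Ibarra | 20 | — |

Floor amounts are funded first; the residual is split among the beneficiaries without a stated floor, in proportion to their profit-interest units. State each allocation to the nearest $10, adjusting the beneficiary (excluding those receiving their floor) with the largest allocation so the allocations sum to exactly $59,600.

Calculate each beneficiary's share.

Minimums first: Andrade $10,000. Balance $49,600.
Balance split over remaining profit-interest units 53: Kowalski 11,230.19 → $11,230; Marchetti 2,807.55 → $2,810; Vance 16,845.28 → $16,850; Ibarra 18,716.98 → $18,720.
Rounding difference −$10 applied to Ibarra → $18,710.

Kowalski: $11,230; Marchetti: $2,810; Vance: $16,850; Andrade: $10,000; Ibarra: $18,710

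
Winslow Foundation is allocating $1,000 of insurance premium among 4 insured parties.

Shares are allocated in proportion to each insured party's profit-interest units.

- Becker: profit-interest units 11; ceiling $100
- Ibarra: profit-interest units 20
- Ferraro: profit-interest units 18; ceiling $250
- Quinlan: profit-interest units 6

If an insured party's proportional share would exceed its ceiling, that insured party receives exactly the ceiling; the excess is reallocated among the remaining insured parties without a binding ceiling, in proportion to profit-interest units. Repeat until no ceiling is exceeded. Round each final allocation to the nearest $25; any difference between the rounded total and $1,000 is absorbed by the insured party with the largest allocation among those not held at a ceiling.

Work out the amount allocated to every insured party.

Becker: $100 | Ibarra: $500 | Ferraro: $250 | Quinlan: $150

Total profit-interest units = 55.
Unconstrained shares: Becker 200.00; Ibarra 363.64; Ferraro 327.27; Quinlan 109.09.
Capped: Becker ($100), Ferraro ($250); residual $650 reallocated over remaining profit-interest units 26.
Remaining shares: Ibarra 500.00 → $500; Quinlan 150.00 → $150.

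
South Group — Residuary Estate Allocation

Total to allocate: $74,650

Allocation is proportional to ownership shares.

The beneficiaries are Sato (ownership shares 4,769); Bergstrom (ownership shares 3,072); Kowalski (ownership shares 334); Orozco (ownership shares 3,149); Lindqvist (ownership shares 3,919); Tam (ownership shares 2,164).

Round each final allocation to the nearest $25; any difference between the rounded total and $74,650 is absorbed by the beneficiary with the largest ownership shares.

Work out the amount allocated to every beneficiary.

Total ownership shares = 4,769 + 3,072 + 334 + 3,149 + 3,919 + 2,164 = 17,407.
Proportional shares: Sato 20,451.88; Bergstrom 13,174.29; Kowalski 1,432.36; Orozco 13,504.50; Lindqvist 16,806.65; Tam 9,280.32.
At nearest $25: Sato $20,450; Bergstrom $13,175; Kowalski $1,425; Orozco $13,500; Lindqvist $16,800; Tam $9,275. Sum = $74,625.
Difference $74,650 − $74,625 = +$25 applied to largest ownership shares (Sato): Sato becomes $20,475.

Sato: $20,475 | Bergstrom: $13,175 | Kowalski: $1,425 | Orozco: $13,500 | Lindqvist: $16,800 | Tam: $9,275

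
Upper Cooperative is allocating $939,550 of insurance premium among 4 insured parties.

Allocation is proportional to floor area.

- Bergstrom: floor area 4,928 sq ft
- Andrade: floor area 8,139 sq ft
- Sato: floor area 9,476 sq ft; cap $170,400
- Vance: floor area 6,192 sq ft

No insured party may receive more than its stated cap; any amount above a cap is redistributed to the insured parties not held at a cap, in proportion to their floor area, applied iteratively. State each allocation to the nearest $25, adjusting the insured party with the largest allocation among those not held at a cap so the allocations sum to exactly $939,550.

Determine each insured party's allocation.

Total floor area = 28,735.
Unconstrained shares: Bergstrom 161,131.11; Andrade 266,121.37; Sato 309,837.33; Vance 202,460.19.
Capped: Sato ($170,400); balance $769,150 reallocated over remaining floor area 19,259.
Redistributed shares: Bergstrom 196,810.38 → $196,800; Andrade 325,048.64 → $325,050; Vance 247,290.97 → $247,300.

Bergstrom: $196,800 | Andrade: $325,050 | Sato: $170,400 | Vance: $247,300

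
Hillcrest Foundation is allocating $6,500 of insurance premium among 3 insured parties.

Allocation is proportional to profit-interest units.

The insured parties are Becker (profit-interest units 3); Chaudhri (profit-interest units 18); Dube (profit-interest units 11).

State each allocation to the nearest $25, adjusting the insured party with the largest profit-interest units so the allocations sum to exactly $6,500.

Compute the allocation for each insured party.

Total profit-interest units = 32.
Unrounded shares: Becker 3/32 × $6,500 = 609.38; Chaudhri 18/32 × $6,500 = 3,656.25; Dube 11/32 × $6,500 = 2,234.38.
Rounded to nearest $25: Becker $600; Chaudhri $3,650; Dube $2,225. Sum = $6,475.
Difference $6,500 − $6,475 = +$25 applied to largest profit-interest units (Chaudhri): Chaudhri becomes $3,675.

Becker: $600 · Chaudhri: $3,675 · Dube: $2,225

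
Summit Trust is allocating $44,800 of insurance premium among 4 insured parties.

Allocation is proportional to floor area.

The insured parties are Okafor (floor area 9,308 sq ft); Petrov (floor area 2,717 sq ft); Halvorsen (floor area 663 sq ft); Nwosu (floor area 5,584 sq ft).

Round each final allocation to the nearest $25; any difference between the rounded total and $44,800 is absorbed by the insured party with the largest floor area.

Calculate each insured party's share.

Okafor: $22,825 | Petrov: $6,650 | Halvorsen: $1,625 | Nwosu: $13,700

Floor area total: 9,308 + 2,717 + 663 + 5,584 = 18,272.
Unrounded shares: Okafor 22,821.72; Petrov 6,661.65; Halvorsen 1,625.57; Nwosu 13,691.07.
After rounding ($25): Okafor $22,825; Petrov $6,650; Halvorsen $1,625; Nwosu $13,700. Sum = $44,800.
Rounded total matches; no reconciliation needed.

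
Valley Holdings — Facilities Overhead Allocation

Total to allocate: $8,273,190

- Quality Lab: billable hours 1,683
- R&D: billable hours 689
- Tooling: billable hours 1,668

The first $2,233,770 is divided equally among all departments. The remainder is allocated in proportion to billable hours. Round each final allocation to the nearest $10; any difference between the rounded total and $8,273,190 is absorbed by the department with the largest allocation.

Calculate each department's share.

Quality Lab: $3,260,520 | R&D: $1,774,580 | Tooling: $3,238,090

Equal tier: $2,233,770 ÷ 3 = $744,590 apiece.
Remainder $6,039,420 by billable hours (total 4,040): Quality Lab 2,515,926.70 → $2,515,930; R&D 1,029,990.19 → $1,029,990; Tooling 2,493,503.11 → $2,493,500.
Totals: Quality Lab $744,590 + $2,515,930 = $3,260,520; R&D $744,590 + $1,029,990 = $1,774,580; Tooling $744,590 + $2,493,500 = $3,238,090.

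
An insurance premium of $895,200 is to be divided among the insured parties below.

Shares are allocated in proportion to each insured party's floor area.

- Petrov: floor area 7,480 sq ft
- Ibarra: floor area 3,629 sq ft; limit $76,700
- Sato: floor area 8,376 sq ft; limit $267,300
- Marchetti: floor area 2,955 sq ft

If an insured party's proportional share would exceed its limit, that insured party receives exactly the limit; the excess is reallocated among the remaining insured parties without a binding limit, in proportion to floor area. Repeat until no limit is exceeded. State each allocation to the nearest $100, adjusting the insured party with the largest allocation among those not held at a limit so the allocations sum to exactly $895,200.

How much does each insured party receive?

Total floor area = 22,440.
Proportional shares (ignoring caps): Petrov 298,400.00; Ibarra 144,771.87; Sato 334,144.17; Marchetti 117,883.96.
Capped: Ibarra ($76,700), Sato ($267,300); residual $551,200 reallocated over remaining floor area 10,435.
Redistributed shares: Petrov 395,110.30 → $395,100; Marchetti 156,089.70 → $156,100.

Petrov: $395,100 · Ibarra: $76,700 · Sato: $267,300 · Marchetti: $156,100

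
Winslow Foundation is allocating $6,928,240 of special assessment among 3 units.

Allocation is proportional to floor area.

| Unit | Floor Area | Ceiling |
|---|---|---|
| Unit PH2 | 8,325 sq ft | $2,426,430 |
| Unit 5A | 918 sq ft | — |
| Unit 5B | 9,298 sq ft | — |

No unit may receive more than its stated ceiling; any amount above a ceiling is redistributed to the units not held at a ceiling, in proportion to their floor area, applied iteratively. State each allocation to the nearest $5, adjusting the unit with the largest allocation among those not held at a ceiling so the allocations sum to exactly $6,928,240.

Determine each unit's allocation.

Total floor area = 18,541.
Unconstrained shares: Unit PH2 3,110,813.76; Unit 5A 343,030.27; Unit 5B 3,474,395.96.
Capped: Unit PH2 ($2,426,430); balance $4,501,810 reallocated over remaining floor area 10,216.
Shares after redistribution: Unit 5A 404,528.35 → $404,530; Unit 5B 4,097,281.65 → $4,097,280.

Unit PH2: $2,426,430 · Unit 5A: $404,530 · Unit 5B: $4,097,280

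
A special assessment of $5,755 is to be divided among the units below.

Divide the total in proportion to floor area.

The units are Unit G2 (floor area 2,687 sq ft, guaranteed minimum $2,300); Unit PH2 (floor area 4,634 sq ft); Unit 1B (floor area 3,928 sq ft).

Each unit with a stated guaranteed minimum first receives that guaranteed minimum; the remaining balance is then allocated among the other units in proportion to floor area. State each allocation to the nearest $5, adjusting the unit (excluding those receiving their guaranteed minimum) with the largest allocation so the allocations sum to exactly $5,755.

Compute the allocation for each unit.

Fund the minimums — Unit G2 $2,300. Residual $3,455.
Residual split over remaining floor area 8,562: Unit PH2 1,869.95 → $1,870; Unit 1B 1,585.05 → $1,585.

Unit G2: $2,300 · Unit PH2: $1,870 · Unit 1B: $1,585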